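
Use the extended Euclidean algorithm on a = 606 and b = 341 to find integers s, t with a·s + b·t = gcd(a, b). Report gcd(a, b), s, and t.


Euclidean algorithm on (606, 341) — divide until remainder is 0:
  606 = 1 · 341 + 265
  341 = 1 · 265 + 76
  265 = 3 · 76 + 37
  76 = 2 · 37 + 2
  37 = 18 · 2 + 1
  2 = 2 · 1 + 0
gcd(606, 341) = 1.
Track Bezout coefficients alongside the remainders: start with r₀ = 606 = a·1 + b·0 (s = 1, t = 0) and r₁ = 341 = a·0 + b·1 (s = 0, t = 1); each new remainder r_{k+1} = r_{k-1} − q_k·r_k inherits s_{k+1} = s_{k-1} − q_k·s_k, t_{k+1} = t_{k-1} − q_k·t_k, so r_k = a·s_k + b·t_k at every step:
  q = 1: r = 265, s = 1 − 1·0 = 1, t = 0 − 1·1 = -1  (check: 606·1 + 341·(-1) = 265)
  q = 1: r = 76, s = 0 − 1·1 = -1, t = 1 − 1·(-1) = 2  (check: 606·(-1) + 341·2 = 76)
  q = 3: r = 37, s = 1 − 3·(-1) = 4, t = -1 − 3·2 = -7  (check: 606·4 + 341·(-7) = 37)
  q = 2: r = 2, s = -1 − 2·4 = -9, t = 2 − 2·(-7) = 16  (check: 606·(-9) + 341·16 = 2)
  q = 18: r = 1, s = 4 − 18·(-9) = 166, t = -7 − 18·16 = -295  (check: 606·166 + 341·(-295) = 1)
The row with r = 1 (the gcd) gives the Bezout coefficients s = 166, t = -295.
Result: 606 · (166) + 341 · (-295) = 1.

gcd(606, 341) = 1; s = 166, t = -295 (check: 606·166 + 341·(-295) = 1).


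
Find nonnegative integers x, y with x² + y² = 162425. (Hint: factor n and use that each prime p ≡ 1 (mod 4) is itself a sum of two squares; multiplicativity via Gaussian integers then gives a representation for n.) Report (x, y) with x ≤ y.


Step 1: Factor n = 162425 = 5^2 · 73 · 89.
Step 2: Check the mod-4 condition on each prime factor: 5 ≡ 1 (mod 4), exponent 2; 73 ≡ 1 (mod 4), exponent 1; 89 ≡ 1 (mod 4), exponent 1.
All primes ≡ 3 (mod 4) appear to even exponent (or don't appear), so by the two-squares theorem n IS expressible as a sum of two squares.
Step 3: Build a representation. Group n = k² · m with k = 5 and m = 73 · 89 = 6497 (a product of primes ≡ 1 (mod 4)); a representation of m scales to one of n via (k·x)² + (k·y)² = k²(x² + y²). Each prime p ≡ 1 (mod 4) is itself a sum of two squares; find a² by testing p − a² for a perfect square:
  73: 73 − 1² = 72, 73 − 2² = 69, 73 − 3² = 64 = 8² ⇒ 73 = 3² + 8².
  89: 89 − 1² = 88, 89 − 2² = 85, 89 − 3² = 80, 89 − 4² = 73, 89 − 5² = 64 = 8² ⇒ 89 = 5² + 8².
  Combine using the Brahmagupta–Fibonacci identity (a² + b²)(c² + d²) = (ac − bd)² + (ad + bc)² = (ac + bd)² + (ad − bc)²:
  73 · 89 = 6497: from (3² + 8²)(5² + 8²), take (3·5 − 8·8, 3·8 + 8·5) = (15 − 64, 24 + 40) = (-49, 64); dropping signs (only squares matter) gives (49, 64); check 49² + 64² = 2401 + 4096 = 6497 ✓.
  Scale by k = 5: (5·49, 5·64) = (245, 320).
Step 4: Order so x ≤ y and verify: 245² + 320² = 60025 + 102400 = 162425 = n. ✓

n = 162425 = 245² + 320² (one valid representation with x ≤ y).


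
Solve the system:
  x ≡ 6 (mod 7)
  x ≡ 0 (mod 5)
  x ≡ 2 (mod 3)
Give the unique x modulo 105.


Moduli 7, 5, 3 are pairwise coprime; by CRT there is a unique solution modulo M = 7 · 5 · 3 = 105.
Solve pairwise, accumulating the modulus:
  Start with x ≡ 6 (mod 7).
  Combine with x ≡ 0 (mod 5): since gcd(7, 5) = 1, we get a unique residue mod 35.
    Write x = 6 + 7·t and substitute into x ≡ 0 (mod 5): 7·t ≡ 0 − 6 = -6 (mod 5).
    Reduce coefficients mod 5: 2·t ≡ 4 (mod 5).
    The inverse of 2 mod 5 is 3 (since 2·3 = 6 = 1·5 + 1), so t ≡ 3·4 = 12 ≡ 2 (mod 5).
    Then x = 6 + 7·2 = 20, valid modulo lcm(7, 5) = 35: x ≡ 20 (mod 35).
  Combine with x ≡ 2 (mod 3): since gcd(35, 3) = 1, we get a unique residue mod 105.
    Write x = 20 + 35·t and substitute into x ≡ 2 (mod 3): 35·t ≡ 2 − 20 = -18 (mod 3).
    Reduce coefficients mod 3: 2·t ≡ 0 (mod 3).
    The inverse of 2 mod 3 is 2 (since 2·2 = 4 = 1·3 + 1), so t ≡ 2·0 = 0 ≡ 0 (mod 3).
    Then x = 20 + 35·0 = 20, valid modulo lcm(35, 3) = 105: x ≡ 20 (mod 105).
Verify: 20 mod 7 = 6 ✓, 20 mod 5 = 0 ✓, 20 mod 3 = 2 ✓.

x ≡ 20 (mod 105).


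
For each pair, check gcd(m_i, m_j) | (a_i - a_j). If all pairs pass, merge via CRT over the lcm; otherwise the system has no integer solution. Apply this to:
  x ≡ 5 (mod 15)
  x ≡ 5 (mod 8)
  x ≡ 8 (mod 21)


Moduli 15, 8, 21 are not pairwise coprime, so CRT works modulo lcm(m_i) when all pairwise compatibility conditions hold.
Pairwise compatibility: gcd(m_i, m_j) must divide a_i - a_j for every pair.
Merge one congruence at a time:
  Start: x ≡ 5 (mod 15).
  Combine with x ≡ 5 (mod 8): gcd(15, 8) = 1; 5 - 5 = 0, which IS divisible by 1, so compatible.
    Write x = 5 + 15·t and substitute into x ≡ 5 (mod 8): 15·t ≡ 5 − 5 = 0 (mod 8).
    Reduce coefficients mod 8: 7·t ≡ 0 (mod 8).
    The inverse of 7 mod 8 is 7 (since 7·7 = 49 = 6·8 + 1), so t ≡ 7·0 = 0 ≡ 0 (mod 8).
    Then x = 5 + 15·0 = 5, valid modulo lcm(15, 8) = 120: x ≡ 5 (mod 120).
  Combine with x ≡ 8 (mod 21): gcd(120, 21) = 3; 8 - 5 = 3, which IS divisible by 3, so compatible.
    Write x = 5 + 120·t and substitute into x ≡ 8 (mod 21): 120·t ≡ 8 − 5 = 3 (mod 21).
    Divide the congruence (and modulus) by g = 3: 40·t ≡ 1 (mod 7).
    Reduce coefficients mod 7: 5·t ≡ 1 (mod 7).
    The inverse of 5 mod 7 is 3 (since 5·3 = 15 = 2·7 + 1), so t ≡ 3·1 = 3 ≡ 3 (mod 7).
    Then x = 5 + 120·3 = 365, valid modulo lcm(120, 21) = 840: x ≡ 365 (mod 840).
Verify: 365 mod 15 = 5, 365 mod 8 = 5, 365 mod 21 = 8.

x ≡ 365 (mod 840).


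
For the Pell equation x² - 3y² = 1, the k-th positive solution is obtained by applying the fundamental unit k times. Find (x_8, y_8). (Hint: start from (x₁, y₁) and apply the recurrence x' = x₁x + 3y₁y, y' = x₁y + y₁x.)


Step 1: Find the fundamental solution (x₁, y₁) of x² - 3y² = 1.
  Expand √3 as a continued fraction. a₀ = ⌊√3⌋ = 1; iterate m_{k+1} = d_k·a_k − m_k, d_{k+1} = (3 − m_{k+1}²)/d_k, a_{k+1} = ⌊(a₀ + m_{k+1})/d_{k+1}⌋ (starting m₀ = 0, d₀ = 1), with convergents p_k = a_k·p_{k-1} + p_{k-2}, q_k = a_k·q_{k-1} + q_{k-2} (p₋₁ = 1, q₋₁ = 0):
  k = 0: a₀ = 1; p₀/q₀ = 1/1; p₀² − 3·q₀² = 1 − 3 = -2.
  k = 1: m = 1, d = 2, a = ⌊(1 + 1)/2⌋ = 1; p/q = (1·1 + 1)/(1·1 + 0) = 2/1; p² − 3·q² = 4 − 3 = 1.
  The first convergent with p² − 3·q² = 1 gives the fundamental solution (x₁, y₁) = (2, 1).
Step 2: Apply the recurrence (x_{n+1}, y_{n+1}) = (x₁x_n + 3y₁y_n, x₁y_n + y₁x_n) repeatedly.
  From (x_1, y_1) = (2, 1): x_2 = 2·2 + 3·1·1 = 7; y_2 = 2·1 + 1·2 = 4.
  From (x_2, y_2) = (7, 4): x_3 = 2·7 + 3·1·4 = 26; y_3 = 2·4 + 1·7 = 15.
  From (x_3, y_3) = (26, 15): x_4 = 2·26 + 3·1·15 = 97; y_4 = 2·15 + 1·26 = 56.
  From (x_4, y_4) = (97, 56): x_5 = 2·97 + 3·1·56 = 362; y_5 = 2·56 + 1·97 = 209.
  From (x_5, y_5) = (362, 209): x_6 = 2·362 + 3·1·209 = 1351; y_6 = 2·209 + 1·362 = 780.
  From (x_6, y_6) = (1351, 780): x_7 = 2·1351 + 3·1·780 = 5042; y_7 = 2·780 + 1·1351 = 2911.
  From (x_7, y_7) = (5042, 2911): x_8 = 2·5042 + 3·1·2911 = 18817; y_8 = 2·2911 + 1·5042 = 10864.
Step 3: Verify x_8² - 3·y_8² = 354079489 - 354079488 = 1 (should be 1). ✓

(x_1, y_1) = (2, 1); (x_8, y_8) = (18817, 10864).


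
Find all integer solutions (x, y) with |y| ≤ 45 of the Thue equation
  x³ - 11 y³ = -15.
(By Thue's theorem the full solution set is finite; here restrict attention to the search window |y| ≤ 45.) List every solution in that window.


The equation is x³ - 11y³ = -15. For fixed y, x³ = 11·y³ − 15, so a solution requires the RHS to be a perfect cube.
Strategy: iterate y from -45 to 45, compute RHS = 11·y³ − 15, and check whether it is a (positive or negative) perfect cube.
Check small values of y:
  y = 0: RHS = -15 is not a perfect cube.
  y = 1: RHS = -4 is not a perfect cube.
  y = -1: RHS = -26 is not a perfect cube.
  y = 2: RHS = 73 is not a perfect cube.
  y = -2: RHS = -103 is not a perfect cube.
  y = 3: RHS = 282 is not a perfect cube.
  y = -3: RHS = -312 is not a perfect cube.
Continuing the search up to |y| = 45 finds no solutions either.
No (x, y) in the scanned range satisfies the equation.

No integer solutions with |y| ≤ 45.


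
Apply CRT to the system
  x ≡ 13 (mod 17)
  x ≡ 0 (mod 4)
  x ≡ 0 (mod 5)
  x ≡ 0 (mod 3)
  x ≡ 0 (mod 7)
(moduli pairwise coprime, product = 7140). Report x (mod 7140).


Product of moduli M = 17 · 4 · 5 · 3 · 7 = 7140.
Merge one congruence at a time:
  Start: x ≡ 13 (mod 17).
  Combine with x ≡ 0 (mod 4); new modulus lcm = 68.
    Write x = 13 + 17·t and substitute into x ≡ 0 (mod 4): 17·t ≡ 0 − 13 = -13 (mod 4).
    Reduce coefficients mod 4: 1·t ≡ 3 (mod 4).
    So t ≡ 3 (mod 4).
    Then x = 13 + 17·3 = 64, valid modulo lcm(17, 4) = 68: x ≡ 64 (mod 68).
  Combine with x ≡ 0 (mod 5); new modulus lcm = 340.
    Write x = 64 + 68·t and substitute into x ≡ 0 (mod 5): 68·t ≡ 0 − 64 = -64 (mod 5).
    Reduce coefficients mod 5: 3·t ≡ 1 (mod 5).
    The inverse of 3 mod 5 is 2 (since 3·2 = 6 = 1·5 + 1), so t ≡ 2·1 = 2 ≡ 2 (mod 5).
    Then x = 64 + 68·2 = 200, valid modulo lcm(68, 5) = 340: x ≡ 200 (mod 340).
  Combine with x ≡ 0 (mod 3); new modulus lcm = 1020.
    Write x = 200 + 340·t and substitute into x ≡ 0 (mod 3): 340·t ≡ 0 − 200 = -200 (mod 3).
    Reduce coefficients mod 3: 1·t ≡ 1 (mod 3).
    So t ≡ 1 (mod 3).
    Then x = 200 + 340·1 = 540, valid modulo lcm(340, 3) = 1020: x ≡ 540 (mod 1020).
  Combine with x ≡ 0 (mod 7); new modulus lcm = 7140.
    Write x = 540 + 1020·t and substitute into x ≡ 0 (mod 7): 1020·t ≡ 0 − 540 = -540 (mod 7).
    Reduce coefficients mod 7: 5·t ≡ 6 (mod 7).
    The inverse of 5 mod 7 is 3 (since 5·3 = 15 = 2·7 + 1), so t ≡ 3·6 = 18 ≡ 4 (mod 7).
    Then x = 540 + 1020·4 = 4620, valid modulo lcm(1020, 7) = 7140: x ≡ 4620 (mod 7140).
Verify against each original: 4620 mod 17 = 13, 4620 mod 4 = 0, 4620 mod 5 = 0, 4620 mod 3 = 0, 4620 mod 7 = 0.

x ≡ 4620 (mod 7140).


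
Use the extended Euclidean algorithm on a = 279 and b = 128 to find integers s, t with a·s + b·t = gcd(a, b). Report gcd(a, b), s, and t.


Euclidean algorithm on (279, 128) — divide until remainder is 0:
  279 = 2 · 128 + 23
  128 = 5 · 23 + 13
  23 = 1 · 13 + 10
  13 = 1 · 10 + 3
  10 = 3 · 3 + 1
  3 = 3 · 1 + 0
gcd(279, 128) = 1.
Track Bezout coefficients alongside the remainders: start with r₀ = 279 = a·1 + b·0 (s = 1, t = 0) and r₁ = 128 = a·0 + b·1 (s = 0, t = 1); each new remainder r_{k+1} = r_{k-1} − q_k·r_k inherits s_{k+1} = s_{k-1} − q_k·s_k, t_{k+1} = t_{k-1} − q_k·t_k, so r_k = a·s_k + b·t_k at every step:
  q = 2: r = 23, s = 1 − 2·0 = 1, t = 0 − 2·1 = -2  (check: 279·1 + 128·(-2) = 23)
  q = 5: r = 13, s = 0 − 5·1 = -5, t = 1 − 5·(-2) = 11  (check: 279·(-5) + 128·11 = 13)
  q = 1: r = 10, s = 1 − 1·(-5) = 6, t = -2 − 1·11 = -13  (check: 279·6 + 128·(-13) = 10)
  q = 1: r = 3, s = -5 − 1·6 = -11, t = 11 − 1·(-13) = 24  (check: 279·(-11) + 128·24 = 3)
  q = 3: r = 1, s = 6 − 3·(-11) = 39, t = -13 − 3·24 = -85  (check: 279·39 + 128·(-85) = 1)
The row with r = 1 (the gcd) gives the Bezout coefficients s = 39, t = -85.
Result: 279 · (39) + 128 · (-85) = 1.

gcd(279, 128) = 1; s = 39, t = -85 (check: 279·39 + 128·(-85) = 1).


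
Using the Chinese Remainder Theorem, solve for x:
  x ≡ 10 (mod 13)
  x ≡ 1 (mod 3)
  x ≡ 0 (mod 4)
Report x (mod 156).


Moduli 13, 3, 4 are pairwise coprime; by CRT there is a unique solution modulo M = 13 · 3 · 4 = 156.
Solve pairwise, accumulating the modulus:
  Start with x ≡ 10 (mod 13).
  Combine with x ≡ 1 (mod 3): since gcd(13, 3) = 1, we get a unique residue mod 39.
    Write x = 10 + 13·t and substitute into x ≡ 1 (mod 3): 13·t ≡ 1 − 10 = -9 (mod 3).
    Reduce coefficients mod 3: 1·t ≡ 0 (mod 3).
    So t ≡ 0 (mod 3).
    Then x = 10 + 13·0 = 10, valid modulo lcm(13, 3) = 39: x ≡ 10 (mod 39).
  Combine with x ≡ 0 (mod 4): since gcd(39, 4) = 1, we get a unique residue mod 156.
    Write x = 10 + 39·t and substitute into x ≡ 0 (mod 4): 39·t ≡ 0 − 10 = -10 (mod 4).
    Reduce coefficients mod 4: 3·t ≡ 2 (mod 4).
    The inverse of 3 mod 4 is 3 (since 3·3 = 9 = 2·4 + 1), so t ≡ 3·2 = 6 ≡ 2 (mod 4).
    Then x = 10 + 39·2 = 88, valid modulo lcm(39, 4) = 156: x ≡ 88 (mod 156).
Verify: 88 mod 13 = 10 ✓, 88 mod 3 = 1 ✓, 88 mod 4 = 0 ✓.

x ≡ 88 (mod 156).


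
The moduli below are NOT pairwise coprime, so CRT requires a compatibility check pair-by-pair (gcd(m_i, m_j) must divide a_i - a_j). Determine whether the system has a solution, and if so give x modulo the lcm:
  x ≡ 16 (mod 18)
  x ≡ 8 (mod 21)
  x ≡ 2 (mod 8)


Moduli 18, 21, 8 are not pairwise coprime, so CRT works modulo lcm(m_i) when all pairwise compatibility conditions hold.
Pairwise compatibility: gcd(m_i, m_j) must divide a_i - a_j for every pair.
Merge one congruence at a time:
  Start: x ≡ 16 (mod 18).
  Combine with x ≡ 8 (mod 21): gcd(18, 21) = 3, and 8 - 16 = -8 is NOT divisible by 3.
    ⇒ system is inconsistent (no integer solution).

No solution (the system is inconsistent).


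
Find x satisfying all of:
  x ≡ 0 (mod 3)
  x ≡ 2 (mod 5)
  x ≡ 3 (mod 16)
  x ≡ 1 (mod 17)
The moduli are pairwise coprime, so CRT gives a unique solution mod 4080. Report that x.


Product of moduli M = 3 · 5 · 16 · 17 = 4080.
Merge one congruence at a time:
  Start: x ≡ 0 (mod 3).
  Combine with x ≡ 2 (mod 5); new modulus lcm = 15.
    Write x = 0 + 3·t and substitute into x ≡ 2 (mod 5): 3·t ≡ 2 − 0 = 2 (mod 5).
    The inverse of 3 mod 5 is 2 (since 3·2 = 6 = 1·5 + 1), so t ≡ 2·2 = 4 ≡ 4 (mod 5).
    Then x = 0 + 3·4 = 12, valid modulo lcm(3, 5) = 15: x ≡ 12 (mod 15).
  Combine with x ≡ 3 (mod 16); new modulus lcm = 240.
    Write x = 12 + 15·t and substitute into x ≡ 3 (mod 16): 15·t ≡ 3 − 12 = -9 (mod 16).
    Reduce coefficients mod 16: 15·t ≡ 7 (mod 16).
    The inverse of 15 mod 16 is 15 (since 15·15 = 225 = 14·16 + 1), so t ≡ 15·7 = 105 ≡ 9 (mod 16).
    Then x = 12 + 15·9 = 147, valid modulo lcm(15, 16) = 240: x ≡ 147 (mod 240).
  Combine with x ≡ 1 (mod 17); new modulus lcm = 4080.
    Write x = 147 + 240·t and substitute into x ≡ 1 (mod 17): 240·t ≡ 1 − 147 = -146 (mod 17).
    Reduce coefficients mod 17: 2·t ≡ 7 (mod 17).
    The inverse of 2 mod 17 is 9 (since 2·9 = 18 = 1·17 + 1), so t ≡ 9·7 = 63 ≡ 12 (mod 17).
    Then x = 147 + 240·12 = 3027, valid modulo lcm(240, 17) = 4080: x ≡ 3027 (mod 4080).
Verify against each original: 3027 mod 3 = 0, 3027 mod 5 = 2, 3027 mod 16 = 3, 3027 mod 17 = 1.

x ≡ 3027 (mod 4080).


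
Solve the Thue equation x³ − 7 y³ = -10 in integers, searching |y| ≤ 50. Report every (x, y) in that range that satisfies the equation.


The equation is x³ - 7y³ = -10. For fixed y, x³ = 7·y³ − 10, so a solution requires the RHS to be a perfect cube.
Strategy: iterate y from -50 to 50, compute RHS = 7·y³ − 10, and check whether it is a (positive or negative) perfect cube.
Check small values of y:
  y = 0: RHS = -10 is not a perfect cube.
  y = 1: RHS = -3 is not a perfect cube.
  y = -1: RHS = -17 is not a perfect cube.
  y = 2: RHS = 46 is not a perfect cube.
  y = -2: RHS = -66 is not a perfect cube.
  y = 3: RHS = 179 is not a perfect cube.
  y = -3: RHS = -199 is not a perfect cube.
Continuing the search up to |y| = 50 finds no solutions either.
No (x, y) in the scanned range satisfies the equation.

No integer solutions with |y| ≤ 50.


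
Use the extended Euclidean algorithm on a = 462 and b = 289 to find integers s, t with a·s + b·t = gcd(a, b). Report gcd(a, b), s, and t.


Euclidean algorithm on (462, 289) — divide until remainder is 0:
  462 = 1 · 289 + 173
  289 = 1 · 173 + 116
  173 = 1 · 116 + 57
  116 = 2 · 57 + 2
  57 = 28 · 2 + 1
  2 = 2 · 1 + 0
gcd(462, 289) = 1.
Track Bezout coefficients alongside the remainders: start with r₀ = 462 = a·1 + b·0 (s = 1, t = 0) and r₁ = 289 = a·0 + b·1 (s = 0, t = 1); each new remainder r_{k+1} = r_{k-1} − q_k·r_k inherits s_{k+1} = s_{k-1} − q_k·s_k, t_{k+1} = t_{k-1} − q_k·t_k, so r_k = a·s_k + b·t_k at every step:
  q = 1: r = 173, s = 1 − 1·0 = 1, t = 0 − 1·1 = -1  (check: 462·1 + 289·(-1) = 173)
  q = 1: r = 116, s = 0 − 1·1 = -1, t = 1 − 1·(-1) = 2  (check: 462·(-1) + 289·2 = 116)
  q = 1: r = 57, s = 1 − 1·(-1) = 2, t = -1 − 1·2 = -3  (check: 462·2 + 289·(-3) = 57)
  q = 2: r = 2, s = -1 − 2·2 = -5, t = 2 − 2·(-3) = 8  (check: 462·(-5) + 289·8 = 2)
  q = 28: r = 1, s = 2 − 28·(-5) = 142, t = -3 − 28·8 = -227  (check: 462·142 + 289·(-227) = 1)
The row with r = 1 (the gcd) gives the Bezout coefficients s = 142, t = -227.
Result: 462 · (142) + 289 · (-227) = 1.

gcd(462, 289) = 1; s = 142, t = -227 (check: 462·142 + 289·(-227) = 1).


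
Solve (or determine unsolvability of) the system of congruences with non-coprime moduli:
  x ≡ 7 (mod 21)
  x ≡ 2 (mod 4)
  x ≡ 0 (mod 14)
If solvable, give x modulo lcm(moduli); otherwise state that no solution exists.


Moduli 21, 4, 14 are not pairwise coprime, so CRT works modulo lcm(m_i) when all pairwise compatibility conditions hold.
Pairwise compatibility: gcd(m_i, m_j) must divide a_i - a_j for every pair.
Merge one congruence at a time:
  Start: x ≡ 7 (mod 21).
  Combine with x ≡ 2 (mod 4): gcd(21, 4) = 1; 2 - 7 = -5, which IS divisible by 1, so compatible.
    Write x = 7 + 21·t and substitute into x ≡ 2 (mod 4): 21·t ≡ 2 − 7 = -5 (mod 4).
    Reduce coefficients mod 4: 1·t ≡ 3 (mod 4).
    So t ≡ 3 (mod 4).
    Then x = 7 + 21·3 = 70, valid modulo lcm(21, 4) = 84: x ≡ 70 (mod 84).
  Combine with x ≡ 0 (mod 14): gcd(84, 14) = 14; 0 - 70 = -70, which IS divisible by 14, so compatible.
    Write x = 70 + 84·t and substitute into x ≡ 0 (mod 14): 84·t ≡ 0 − 70 = -70 (mod 14).
    Divide the congruence (and modulus) by g = 14: 6·t ≡ -5 (mod 1).
    Modulo 1 every t works; take t = 0.
    Then x = 70 + 84·0 = 70, valid modulo lcm(84, 14) = 84: x ≡ 70 (mod 84).
Verify: 70 mod 21 = 7, 70 mod 4 = 2, 70 mod 14 = 0.

x ≡ 70 (mod 84).


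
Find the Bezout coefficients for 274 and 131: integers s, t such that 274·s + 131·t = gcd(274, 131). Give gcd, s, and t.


Euclidean algorithm on (274, 131) — divide until remainder is 0:
  274 = 2 · 131 + 12
  131 = 10 · 12 + 11
  12 = 1 · 11 + 1
  11 = 11 · 1 + 0
gcd(274, 131) = 1.
Track Bezout coefficients alongside the remainders: start with r₀ = 274 = a·1 + b·0 (s = 1, t = 0) and r₁ = 131 = a·0 + b·1 (s = 0, t = 1); each new remainder r_{k+1} = r_{k-1} − q_k·r_k inherits s_{k+1} = s_{k-1} − q_k·s_k, t_{k+1} = t_{k-1} − q_k·t_k, so r_k = a·s_k + b·t_k at every step:
  q = 2: r = 12, s = 1 − 2·0 = 1, t = 0 − 2·1 = -2  (check: 274·1 + 131·(-2) = 12)
  q = 10: r = 11, s = 0 − 10·1 = -10, t = 1 − 10·(-2) = 21  (check: 274·(-10) + 131·21 = 11)
  q = 1: r = 1, s = 1 − 1·(-10) = 11, t = -2 − 1·21 = -23  (check: 274·11 + 131·(-23) = 1)
The row with r = 1 (the gcd) gives the Bezout coefficients s = 11, t = -23.
Result: 274 · (11) + 131 · (-23) = 1.

gcd(274, 131) = 1; s = 11, t = -23 (check: 274·11 + 131·(-23) = 1).


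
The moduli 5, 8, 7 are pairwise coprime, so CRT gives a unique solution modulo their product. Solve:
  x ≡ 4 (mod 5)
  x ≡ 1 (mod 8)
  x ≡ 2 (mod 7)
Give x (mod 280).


Moduli 5, 8, 7 are pairwise coprime; by CRT there is a unique solution modulo M = 5 · 8 · 7 = 280.
Solve pairwise, accumulating the modulus:
  Start with x ≡ 4 (mod 5).
  Combine with x ≡ 1 (mod 8): since gcd(5, 8) = 1, we get a unique residue mod 40.
    Write x = 4 + 5·t and substitute into x ≡ 1 (mod 8): 5·t ≡ 1 − 4 = -3 (mod 8).
    Reduce coefficients mod 8: 5·t ≡ 5 (mod 8).
    The inverse of 5 mod 8 is 5 (since 5·5 = 25 = 3·8 + 1), so t ≡ 5·5 = 25 ≡ 1 (mod 8).
    Then x = 4 + 5·1 = 9, valid modulo lcm(5, 8) = 40: x ≡ 9 (mod 40).
  Combine with x ≡ 2 (mod 7): since gcd(40, 7) = 1, we get a unique residue mod 280.
    Write x = 9 + 40·t and substitute into x ≡ 2 (mod 7): 40·t ≡ 2 − 9 = -7 (mod 7).
    Reduce coefficients mod 7: 5·t ≡ 0 (mod 7).
    The inverse of 5 mod 7 is 3 (since 5·3 = 15 = 2·7 + 1), so t ≡ 3·0 = 0 ≡ 0 (mod 7).
    Then x = 9 + 40·0 = 9, valid modulo lcm(40, 7) = 280: x ≡ 9 (mod 280).
Verify: 9 mod 5 = 4 ✓, 9 mod 8 = 1 ✓, 9 mod 7 = 2 ✓.

x ≡ 9 (mod 280).


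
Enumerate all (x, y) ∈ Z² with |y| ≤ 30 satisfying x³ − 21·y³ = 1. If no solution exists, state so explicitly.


The equation is x³ - 21y³ = 1. For fixed y, x³ = 21·y³ + 1, so a solution requires the RHS to be a perfect cube.
Strategy: iterate y from -30 to 30, compute RHS = 21·y³ + 1, and check whether it is a (positive or negative) perfect cube.
Check small values of y:
  y = 0: RHS = 1 = (1)³ ⇒ x = 1 works.
  y = 1: RHS = 22 is not a perfect cube.
  y = -1: RHS = -20 is not a perfect cube.
  y = 2: RHS = 169 is not a perfect cube.
  y = -2: RHS = -167 is not a perfect cube.
  y = 3: RHS = 568 is not a perfect cube.
  y = -3: RHS = -566 is not a perfect cube.
Continuing the search up to |y| = 30 finds no further solutions beyond those listed.
Collected solutions: (1, 0).

Solutions (with |y| ≤ 30): (1, 0).


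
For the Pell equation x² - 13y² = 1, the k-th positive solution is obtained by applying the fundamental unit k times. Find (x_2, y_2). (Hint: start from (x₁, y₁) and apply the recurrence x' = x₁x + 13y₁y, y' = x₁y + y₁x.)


Step 1: Find the fundamental solution (x₁, y₁) of x² - 13y² = 1.
  Expand √13 as a continued fraction. a₀ = ⌊√13⌋ = 3; iterate m_{k+1} = d_k·a_k − m_k, d_{k+1} = (13 − m_{k+1}²)/d_k, a_{k+1} = ⌊(a₀ + m_{k+1})/d_{k+1}⌋ (starting m₀ = 0, d₀ = 1), with convergents p_k = a_k·p_{k-1} + p_{k-2}, q_k = a_k·q_{k-1} + q_{k-2} (p₋₁ = 1, q₋₁ = 0):
  k = 0: a₀ = 3; p₀/q₀ = 3/1; p₀² − 13·q₀² = 9 − 13 = -4.
  k = 1: m = 3, d = 4, a = ⌊(3 + 3)/4⌋ = 1; p/q = (1·3 + 1)/(1·1 + 0) = 4/1; p² − 13·q² = 16 − 13 = 3.
  k = 2: m = 1, d = 3, a = ⌊(3 + 1)/3⌋ = 1; p/q = (1·4 + 3)/(1·1 + 1) = 7/2; p² − 13·q² = 49 − 52 = -3.
  k = 3: m = 2, d = 3, a = ⌊(3 + 2)/3⌋ = 1; p/q = (1·7 + 4)/(1·2 + 1) = 11/3; p² − 13·q² = 121 − 117 = 4.
  k = 4: m = 1, d = 4, a = ⌊(3 + 1)/4⌋ = 1; p/q = (1·11 + 7)/(1·3 + 2) = 18/5; p² − 13·q² = 324 − 325 = -1.
  k = 5: m = 3, d = 1, a = ⌊(3 + 3)/1⌋ = 6; p/q = (6·18 + 11)/(6·5 + 3) = 119/33; p² − 13·q² = 14161 − 14157 = 4.
  k = 6: m = 3, d = 4, a = ⌊(3 + 3)/4⌋ = 1; p/q = (1·119 + 18)/(1·33 + 5) = 137/38; p² − 13·q² = 18769 − 18772 = -3.
  k = 7: m = 1, d = 3, a = ⌊(3 + 1)/3⌋ = 1; p/q = (1·137 + 119)/(1·38 + 33) = 256/71; p² − 13·q² = 65536 − 65533 = 3.
  k = 8: m = 2, d = 3, a = ⌊(3 + 2)/3⌋ = 1; p/q = (1·256 + 137)/(1·71 + 38) = 393/109; p² − 13·q² = 154449 − 154453 = -4.
  k = 9: m = 1, d = 4, a = ⌊(3 + 1)/4⌋ = 1; p/q = (1·393 + 256)/(1·109 + 71) = 649/180; p² − 13·q² = 421201 − 421200 = 1.
  The first convergent with p² − 13·q² = 1 gives the fundamental solution (x₁, y₁) = (649, 180).
Step 2: Apply the recurrence (x_{n+1}, y_{n+1}) = (x₁x_n + 13y₁y_n, x₁y_n + y₁x_n) repeatedly.
  From (x_1, y_1) = (649, 180): x_2 = 649·649 + 13·180·180 = 842401; y_2 = 649·180 + 180·649 = 233640.
Step 3: Verify x_2² - 13·y_2² = 709639444801 - 709639444800 = 1 (should be 1). ✓

(x_1, y_1) = (649, 180); (x_2, y_2) = (842401, 233640).


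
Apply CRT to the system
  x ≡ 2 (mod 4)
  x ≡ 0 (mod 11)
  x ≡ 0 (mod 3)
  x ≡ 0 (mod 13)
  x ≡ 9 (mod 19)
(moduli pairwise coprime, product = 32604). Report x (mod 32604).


Product of moduli M = 4 · 11 · 3 · 13 · 19 = 32604.
Merge one congruence at a time:
  Start: x ≡ 2 (mod 4).
  Combine with x ≡ 0 (mod 11); new modulus lcm = 44.
    Write x = 2 + 4·t and substitute into x ≡ 0 (mod 11): 4·t ≡ 0 − 2 = -2 (mod 11).
    Reduce coefficients mod 11: 4·t ≡ 9 (mod 11).
    The inverse of 4 mod 11 is 3 (since 4·3 = 12 = 1·11 + 1), so t ≡ 3·9 = 27 ≡ 5 (mod 11).
    Then x = 2 + 4·5 = 22, valid modulo lcm(4, 11) = 44: x ≡ 22 (mod 44).
  Combine with x ≡ 0 (mod 3); new modulus lcm = 132.
    Write x = 22 + 44·t and substitute into x ≡ 0 (mod 3): 44·t ≡ 0 − 22 = -22 (mod 3).
    Reduce coefficients mod 3: 2·t ≡ 2 (mod 3).
    The inverse of 2 mod 3 is 2 (since 2·2 = 4 = 1·3 + 1), so t ≡ 2·2 = 4 ≡ 1 (mod 3).
    Then x = 22 + 44·1 = 66, valid modulo lcm(44, 3) = 132: x ≡ 66 (mod 132).
  Combine with x ≡ 0 (mod 13); new modulus lcm = 1716.
    Write x = 66 + 132·t and substitute into x ≡ 0 (mod 13): 132·t ≡ 0 − 66 = -66 (mod 13).
    Reduce coefficients mod 13: 2·t ≡ 12 (mod 13).
    The inverse of 2 mod 13 is 7 (since 2·7 = 14 = 1·13 + 1), so t ≡ 7·12 = 84 ≡ 6 (mod 13).
    Then x = 66 + 132·6 = 858, valid modulo lcm(132, 13) = 1716: x ≡ 858 (mod 1716).
  Combine with x ≡ 9 (mod 19); new modulus lcm = 32604.
    Write x = 858 + 1716·t and substitute into x ≡ 9 (mod 19): 1716·t ≡ 9 − 858 = -849 (mod 19).
    Reduce coefficients mod 19: 6·t ≡ 6 (mod 19).
    The inverse of 6 mod 19 is 16 (since 6·16 = 96 = 5·19 + 1), so t ≡ 16·6 = 96 ≡ 1 (mod 19).
    Then x = 858 + 1716·1 = 2574, valid modulo lcm(1716, 19) = 32604: x ≡ 2574 (mod 32604).
Verify against each original: 2574 mod 4 = 2, 2574 mod 11 = 0, 2574 mod 3 = 0, 2574 mod 13 = 0, 2574 mod 19 = 9.

x ≡ 2574 (mod 32604).


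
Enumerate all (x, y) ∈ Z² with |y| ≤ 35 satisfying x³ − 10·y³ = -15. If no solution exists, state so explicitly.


The equation is x³ - 10y³ = -15. For fixed y, x³ = 10·y³ − 15, so a solution requires the RHS to be a perfect cube.
Strategy: iterate y from -35 to 35, compute RHS = 10·y³ − 15, and check whether it is a (positive or negative) perfect cube.
Check small values of y:
  y = 0: RHS = -15 is not a perfect cube.
  y = 1: RHS = -5 is not a perfect cube.
  y = -1: RHS = -25 is not a perfect cube.
  y = 2: RHS = 65 is not a perfect cube.
  y = -2: RHS = -95 is not a perfect cube.
  y = 3: RHS = 255 is not a perfect cube.
  y = -3: RHS = -285 is not a perfect cube.
Continuing the search up to |y| = 35 finds no solutions either.
No (x, y) in the scanned range satisfies the equation.

No integer solutions with |y| ≤ 35.


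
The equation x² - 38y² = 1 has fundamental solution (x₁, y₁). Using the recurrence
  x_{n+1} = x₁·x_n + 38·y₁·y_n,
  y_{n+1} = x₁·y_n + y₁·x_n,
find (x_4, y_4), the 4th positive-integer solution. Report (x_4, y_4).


Step 1: Find the fundamental solution (x₁, y₁) of x² - 38y² = 1.
  Expand √38 as a continued fraction. a₀ = ⌊√38⌋ = 6; iterate m_{k+1} = d_k·a_k − m_k, d_{k+1} = (38 − m_{k+1}²)/d_k, a_{k+1} = ⌊(a₀ + m_{k+1})/d_{k+1}⌋ (starting m₀ = 0, d₀ = 1), with convergents p_k = a_k·p_{k-1} + p_{k-2}, q_k = a_k·q_{k-1} + q_{k-2} (p₋₁ = 1, q₋₁ = 0):
  k = 0: a₀ = 6; p₀/q₀ = 6/1; p₀² − 38·q₀² = 36 − 38 = -2.
  k = 1: m = 6, d = 2, a = ⌊(6 + 6)/2⌋ = 6; p/q = (6·6 + 1)/(6·1 + 0) = 37/6; p² − 38·q² = 1369 − 1368 = 1.
  The first convergent with p² − 38·q² = 1 gives the fundamental solution (x₁, y₁) = (37, 6).
Step 2: Apply the recurrence (x_{n+1}, y_{n+1}) = (x₁x_n + 38y₁y_n, x₁y_n + y₁x_n) repeatedly.
  From (x_1, y_1) = (37, 6): x_2 = 37·37 + 38·6·6 = 2737; y_2 = 37·6 + 6·37 = 444.
  From (x_2, y_2) = (2737, 444): x_3 = 37·2737 + 38·6·444 = 202501; y_3 = 37·444 + 6·2737 = 32850.
  From (x_3, y_3) = (202501, 32850): x_4 = 37·202501 + 38·6·32850 = 14982337; y_4 = 37·32850 + 6·202501 = 2430456.
Step 3: Verify x_4² - 38·y_4² = 224470421981569 - 224470421981568 = 1 (should be 1). ✓

(x_1, y_1) = (37, 6); (x_4, y_4) = (14982337, 2430456).


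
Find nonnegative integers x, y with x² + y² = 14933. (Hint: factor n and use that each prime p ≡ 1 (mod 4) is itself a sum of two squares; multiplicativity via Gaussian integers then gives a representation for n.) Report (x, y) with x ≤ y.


Step 1: Factor n = 14933 = 109 · 137.
Step 2: Check the mod-4 condition on each prime factor: 109 ≡ 1 (mod 4), exponent 1; 137 ≡ 1 (mod 4), exponent 1.
All primes ≡ 3 (mod 4) appear to even exponent (or don't appear), so by the two-squares theorem n IS expressible as a sum of two squares.
Step 3: Build a representation. Here n = 109 · 137 is a product of primes ≡ 1 (mod 4). Each prime p ≡ 1 (mod 4) is itself a sum of two squares; find a² by testing p − a² for a perfect square:
  109: 109 − 1² = 108, 109 − 2² = 105, 109 − 3² = 100 = 10² ⇒ 109 = 3² + 10².
  137: 137 − 1² = 136, 137 − 2² = 133, 137 − 3² = 128, 137 − 4² = 121 = 11² ⇒ 137 = 4² + 11².
  Combine using the Brahmagupta–Fibonacci identity (a² + b²)(c² + d²) = (ac − bd)² + (ad + bc)² = (ac + bd)² + (ad − bc)²:
  109 · 137 = 14933: from (3² + 10²)(4² + 11²), take (3·4 − 10·11, 3·11 + 10·4) = (12 − 110, 33 + 40) = (-98, 73); dropping signs (only squares matter) gives (98, 73); check 98² + 73² = 9604 + 5329 = 14933 ✓.
Step 4: Order so x ≤ y and verify: 73² + 98² = 5329 + 9604 = 14933 = n. ✓

n = 14933 = 73² + 98² (one valid representation with x ≤ y).


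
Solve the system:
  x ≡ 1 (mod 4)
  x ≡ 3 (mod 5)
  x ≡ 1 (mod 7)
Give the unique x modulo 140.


Moduli 4, 5, 7 are pairwise coprime; by CRT there is a unique solution modulo M = 4 · 5 · 7 = 140.
Solve pairwise, accumulating the modulus:
  Start with x ≡ 1 (mod 4).
  Combine with x ≡ 3 (mod 5): since gcd(4, 5) = 1, we get a unique residue mod 20.
    Write x = 1 + 4·t and substitute into x ≡ 3 (mod 5): 4·t ≡ 3 − 1 = 2 (mod 5).
    The inverse of 4 mod 5 is 4 (since 4·4 = 16 = 3·5 + 1), so t ≡ 4·2 = 8 ≡ 3 (mod 5).
    Then x = 1 + 4·3 = 13, valid modulo lcm(4, 5) = 20: x ≡ 13 (mod 20).
  Combine with x ≡ 1 (mod 7): since gcd(20, 7) = 1, we get a unique residue mod 140.
    Write x = 13 + 20·t and substitute into x ≡ 1 (mod 7): 20·t ≡ 1 − 13 = -12 (mod 7).
    Reduce coefficients mod 7: 6·t ≡ 2 (mod 7).
    The inverse of 6 mod 7 is 6 (since 6·6 = 36 = 5·7 + 1), so t ≡ 6·2 = 12 ≡ 5 (mod 7).
    Then x = 13 + 20·5 = 113, valid modulo lcm(20, 7) = 140: x ≡ 113 (mod 140).
Verify: 113 mod 4 = 1 ✓, 113 mod 5 = 3 ✓, 113 mod 7 = 1 ✓.

x ≡ 113 (mod 140).


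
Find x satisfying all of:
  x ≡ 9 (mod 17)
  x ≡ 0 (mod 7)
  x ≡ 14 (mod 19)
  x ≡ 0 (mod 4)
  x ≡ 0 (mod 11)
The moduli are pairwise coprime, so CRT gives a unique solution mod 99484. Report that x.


Product of moduli M = 17 · 7 · 19 · 4 · 11 = 99484.
Merge one congruence at a time:
  Start: x ≡ 9 (mod 17).
  Combine with x ≡ 0 (mod 7); new modulus lcm = 119.
    Write x = 9 + 17·t and substitute into x ≡ 0 (mod 7): 17·t ≡ 0 − 9 = -9 (mod 7).
    Reduce coefficients mod 7: 3·t ≡ 5 (mod 7).
    The inverse of 3 mod 7 is 5 (since 3·5 = 15 = 2·7 + 1), so t ≡ 5·5 = 25 ≡ 4 (mod 7).
    Then x = 9 + 17·4 = 77, valid modulo lcm(17, 7) = 119: x ≡ 77 (mod 119).
  Combine with x ≡ 14 (mod 19); new modulus lcm = 2261.
    Write x = 77 + 119·t and substitute into x ≡ 14 (mod 19): 119·t ≡ 14 − 77 = -63 (mod 19).
    Reduce coefficients mod 19: 5·t ≡ 13 (mod 19).
    The inverse of 5 mod 19 is 4 (since 5·4 = 20 = 1·19 + 1), so t ≡ 4·13 = 52 ≡ 14 (mod 19).
    Then x = 77 + 119·14 = 1743, valid modulo lcm(119, 19) = 2261: x ≡ 1743 (mod 2261).
  Combine with x ≡ 0 (mod 4); new modulus lcm = 9044.
    Write x = 1743 + 2261·t and substitute into x ≡ 0 (mod 4): 2261·t ≡ 0 − 1743 = -1743 (mod 4).
    Reduce coefficients mod 4: 1·t ≡ 1 (mod 4).
    So t ≡ 1 (mod 4).
    Then x = 1743 + 2261·1 = 4004, valid modulo lcm(2261, 4) = 9044: x ≡ 4004 (mod 9044).
  Combine with x ≡ 0 (mod 11); new modulus lcm = 99484.
    Write x = 4004 + 9044·t and substitute into x ≡ 0 (mod 11): 9044·t ≡ 0 − 4004 = -4004 (mod 11).
    Reduce coefficients mod 11: 2·t ≡ 0 (mod 11).
    The inverse of 2 mod 11 is 6 (since 2·6 = 12 = 1·11 + 1), so t ≡ 6·0 = 0 ≡ 0 (mod 11).
    Then x = 4004 + 9044·0 = 4004, valid modulo lcm(9044, 11) = 99484: x ≡ 4004 (mod 99484).
Verify against each original: 4004 mod 17 = 9, 4004 mod 7 = 0, 4004 mod 19 = 14, 4004 mod 4 = 0, 4004 mod 11 = 0.

x ≡ 4004 (mod 99484).


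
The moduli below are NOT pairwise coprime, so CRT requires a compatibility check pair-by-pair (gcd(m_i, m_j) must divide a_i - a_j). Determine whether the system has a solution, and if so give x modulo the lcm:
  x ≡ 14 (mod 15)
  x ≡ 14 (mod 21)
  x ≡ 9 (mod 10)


Moduli 15, 21, 10 are not pairwise coprime, so CRT works modulo lcm(m_i) when all pairwise compatibility conditions hold.
Pairwise compatibility: gcd(m_i, m_j) must divide a_i - a_j for every pair.
Merge one congruence at a time:
  Start: x ≡ 14 (mod 15).
  Combine with x ≡ 14 (mod 21): gcd(15, 21) = 3; 14 - 14 = 0, which IS divisible by 3, so compatible.
    Write x = 14 + 15·t and substitute into x ≡ 14 (mod 21): 15·t ≡ 14 − 14 = 0 (mod 21).
    Divide the congruence (and modulus) by g = 3: 5·t ≡ 0 (mod 7).
    The inverse of 5 mod 7 is 3 (since 5·3 = 15 = 2·7 + 1), so t ≡ 3·0 = 0 ≡ 0 (mod 7).
    Then x = 14 + 15·0 = 14, valid modulo lcm(15, 21) = 105: x ≡ 14 (mod 105).
  Combine with x ≡ 9 (mod 10): gcd(105, 10) = 5; 9 - 14 = -5, which IS divisible by 5, so compatible.
    Write x = 14 + 105·t and substitute into x ≡ 9 (mod 10): 105·t ≡ 9 − 14 = -5 (mod 10).
    Divide the congruence (and modulus) by g = 5: 21·t ≡ -1 (mod 2).
    Reduce coefficients mod 2: 1·t ≡ 1 (mod 2).
    So t ≡ 1 (mod 2).
    Then x = 14 + 105·1 = 119, valid modulo lcm(105, 10) = 210: x ≡ 119 (mod 210).
Verify: 119 mod 15 = 14, 119 mod 21 = 14, 119 mod 10 = 9.

x ≡ 119 (mod 210).


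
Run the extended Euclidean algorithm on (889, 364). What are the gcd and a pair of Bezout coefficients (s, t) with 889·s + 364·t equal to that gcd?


Euclidean algorithm on (889, 364) — divide until remainder is 0:
  889 = 2 · 364 + 161
  364 = 2 · 161 + 42
  161 = 3 · 42 + 35
  42 = 1 · 35 + 7
  35 = 5 · 7 + 0
gcd(889, 364) = 7.
Track Bezout coefficients alongside the remainders: start with r₀ = 889 = a·1 + b·0 (s = 1, t = 0) and r₁ = 364 = a·0 + b·1 (s = 0, t = 1); each new remainder r_{k+1} = r_{k-1} − q_k·r_k inherits s_{k+1} = s_{k-1} − q_k·s_k, t_{k+1} = t_{k-1} − q_k·t_k, so r_k = a·s_k + b·t_k at every step:
  q = 2: r = 161, s = 1 − 2·0 = 1, t = 0 − 2·1 = -2  (check: 889·1 + 364·(-2) = 161)
  q = 2: r = 42, s = 0 − 2·1 = -2, t = 1 − 2·(-2) = 5  (check: 889·(-2) + 364·5 = 42)
  q = 3: r = 35, s = 1 − 3·(-2) = 7, t = -2 − 3·5 = -17  (check: 889·7 + 364·(-17) = 35)
  q = 1: r = 7, s = -2 − 1·7 = -9, t = 5 − 1·(-17) = 22  (check: 889·(-9) + 364·22 = 7)
The row with r = 7 (the gcd) gives the Bezout coefficients s = -9, t = 22.
Result: 889 · (-9) + 364 · (22) = 7.

gcd(889, 364) = 7; s = -9, t = 22 (check: 889·(-9) + 364·22 = 7).


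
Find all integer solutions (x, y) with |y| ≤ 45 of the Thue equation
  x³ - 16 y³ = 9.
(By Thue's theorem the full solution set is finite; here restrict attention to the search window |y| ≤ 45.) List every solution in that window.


The equation is x³ - 16y³ = 9. For fixed y, x³ = 16·y³ + 9, so a solution requires the RHS to be a perfect cube.
Strategy: iterate y from -45 to 45, compute RHS = 16·y³ + 9, and check whether it is a (positive or negative) perfect cube.
Check small values of y:
  y = 0: RHS = 9 is not a perfect cube.
  y = 1: RHS = 25 is not a perfect cube.
  y = -1: RHS = -7 is not a perfect cube.
  y = 2: RHS = 137 is not a perfect cube.
  y = -2: RHS = -119 is not a perfect cube.
  y = 3: RHS = 441 is not a perfect cube.
  y = -3: RHS = -423 is not a perfect cube.
Continuing the search up to |y| = 45 finds no solutions either.
No (x, y) in the scanned range satisfies the equation.

No integer solutions with |y| ≤ 45.


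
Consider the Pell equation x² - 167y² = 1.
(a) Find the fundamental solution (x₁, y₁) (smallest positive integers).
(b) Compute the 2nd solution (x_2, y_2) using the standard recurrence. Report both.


Step 1: Find the fundamental solution (x₁, y₁) of x² - 167y² = 1.
  Expand √167 as a continued fraction. a₀ = ⌊√167⌋ = 12; iterate m_{k+1} = d_k·a_k − m_k, d_{k+1} = (167 − m_{k+1}²)/d_k, a_{k+1} = ⌊(a₀ + m_{k+1})/d_{k+1}⌋ (starting m₀ = 0, d₀ = 1), with convergents p_k = a_k·p_{k-1} + p_{k-2}, q_k = a_k·q_{k-1} + q_{k-2} (p₋₁ = 1, q₋₁ = 0):
  k = 0: a₀ = 12; p₀/q₀ = 12/1; p₀² − 167·q₀² = 144 − 167 = -23.
  k = 1: m = 12, d = 23, a = ⌊(12 + 12)/23⌋ = 1; p/q = (1·12 + 1)/(1·1 + 0) = 13/1; p² − 167·q² = 169 − 167 = 2.
  k = 2: m = 11, d = 2, a = ⌊(12 + 11)/2⌋ = 11; p/q = (11·13 + 12)/(11·1 + 1) = 155/12; p² − 167·q² = 24025 − 24048 = -23.
  k = 3: m = 11, d = 23, a = ⌊(12 + 11)/23⌋ = 1; p/q = (1·155 + 13)/(1·12 + 1) = 168/13; p² − 167·q² = 28224 − 28223 = 1.
  The first convergent with p² − 167·q² = 1 gives the fundamental solution (x₁, y₁) = (168, 13).
Step 2: Apply the recurrence (x_{n+1}, y_{n+1}) = (x₁x_n + 167y₁y_n, x₁y_n + y₁x_n) repeatedly.
  From (x_1, y_1) = (168, 13): x_2 = 168·168 + 167·13·13 = 56447; y_2 = 168·13 + 13·168 = 4368.
Step 3: Verify x_2² - 167·y_2² = 3186263809 - 3186263808 = 1 (should be 1). ✓

(x_1, y_1) = (168, 13); (x_2, y_2) = (56447, 4368).


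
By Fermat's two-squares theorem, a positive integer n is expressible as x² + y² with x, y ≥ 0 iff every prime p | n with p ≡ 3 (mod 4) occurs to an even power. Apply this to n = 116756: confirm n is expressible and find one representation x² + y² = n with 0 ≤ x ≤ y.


Step 1: Factor n = 116756 = 2^2 · 17^2 · 101.
Step 2: Check the mod-4 condition on each prime factor: 2 = 2 (special); 17 ≡ 1 (mod 4), exponent 2; 101 ≡ 1 (mod 4), exponent 1.
All primes ≡ 3 (mod 4) appear to even exponent (or don't appear), so by the two-squares theorem n IS expressible as a sum of two squares.
Step 3: Build a representation. Group n = k² · m with k = 2 and m = 17 · 17 · 101 = 29189 (a product of primes ≡ 1 (mod 4)); a representation of m scales to one of n via (k·x)² + (k·y)² = k²(x² + y²). Each prime p ≡ 1 (mod 4) is itself a sum of two squares; find a² by testing p − a² for a perfect square:
  17: 17 − 1² = 16 = 4² ⇒ 17 = 1² + 4².
  101: 101 − 1² = 100 = 10² ⇒ 101 = 1² + 10².
  Combine using the Brahmagupta–Fibonacci identity (a² + b²)(c² + d²) = (ac − bd)² + (ad + bc)² = (ac + bd)² + (ad − bc)²:
  17 · 17 = 289: from (1² + 4²)(1² + 4²), take (1·1 − 4·4, 1·4 + 4·1) = (1 − 16, 4 + 4) = (-15, 8); dropping signs (only squares matter) gives (15, 8); check 15² + 8² = 225 + 64 = 289 ✓.
  289 · 101 = 29189: from (15² + 8²)(1² + 10²), take (15·1 − 8·10, 15·10 + 8·1) = (15 − 80, 150 + 8) = (-65, 158); dropping signs (only squares matter) gives (65, 158); check 65² + 158² = 4225 + 24964 = 29189 ✓.
  Scale by k = 2: (2·65, 2·158) = (130, 316).
Step 4: Order so x ≤ y and verify: 130² + 316² = 16900 + 99856 = 116756 = n. ✓

n = 116756 = 130² + 316² (one valid representation with x ≤ y).


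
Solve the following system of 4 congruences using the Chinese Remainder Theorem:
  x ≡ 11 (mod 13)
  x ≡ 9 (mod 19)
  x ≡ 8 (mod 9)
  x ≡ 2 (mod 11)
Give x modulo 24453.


Product of moduli M = 13 · 19 · 9 · 11 = 24453.
Merge one congruence at a time:
  Start: x ≡ 11 (mod 13).
  Combine with x ≡ 9 (mod 19); new modulus lcm = 247.
    Write x = 11 + 13·t and substitute into x ≡ 9 (mod 19): 13·t ≡ 9 − 11 = -2 (mod 19).
    Reduce coefficients mod 19: 13·t ≡ 17 (mod 19).
    The inverse of 13 mod 19 is 3 (since 13·3 = 39 = 2·19 + 1), so t ≡ 3·17 = 51 ≡ 13 (mod 19).
    Then x = 11 + 13·13 = 180, valid modulo lcm(13, 19) = 247: x ≡ 180 (mod 247).
  Combine with x ≡ 8 (mod 9); new modulus lcm = 2223.
    Write x = 180 + 247·t and substitute into x ≡ 8 (mod 9): 247·t ≡ 8 − 180 = -172 (mod 9).
    Reduce coefficients mod 9: 4·t ≡ 8 (mod 9).
    The inverse of 4 mod 9 is 7 (since 4·7 = 28 = 3·9 + 1), so t ≡ 7·8 = 56 ≡ 2 (mod 9).
    Then x = 180 + 247·2 = 674, valid modulo lcm(247, 9) = 2223: x ≡ 674 (mod 2223).
  Combine with x ≡ 2 (mod 11); new modulus lcm = 24453.
    Write x = 674 + 2223·t and substitute into x ≡ 2 (mod 11): 2223·t ≡ 2 − 674 = -672 (mod 11).
    Reduce coefficients mod 11: 1·t ≡ 10 (mod 11).
    So t ≡ 10 (mod 11).
    Then x = 674 + 2223·10 = 22904, valid modulo lcm(2223, 11) = 24453: x ≡ 22904 (mod 24453).
Verify against each original: 22904 mod 13 = 11, 22904 mod 19 = 9, 22904 mod 9 = 8, 22904 mod 11 = 2.

x ≡ 22904 (mod 24453).
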